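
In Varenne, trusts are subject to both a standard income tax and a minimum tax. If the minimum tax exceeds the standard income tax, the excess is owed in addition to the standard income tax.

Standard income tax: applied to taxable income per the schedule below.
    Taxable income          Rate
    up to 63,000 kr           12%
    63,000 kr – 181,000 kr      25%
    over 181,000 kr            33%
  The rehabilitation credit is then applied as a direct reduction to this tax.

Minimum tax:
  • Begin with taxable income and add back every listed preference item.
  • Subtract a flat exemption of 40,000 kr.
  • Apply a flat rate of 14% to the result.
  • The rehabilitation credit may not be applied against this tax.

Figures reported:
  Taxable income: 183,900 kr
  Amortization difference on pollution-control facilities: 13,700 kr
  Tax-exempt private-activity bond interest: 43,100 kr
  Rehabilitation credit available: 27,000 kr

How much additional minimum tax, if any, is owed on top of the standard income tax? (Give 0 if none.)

Standard income tax:
  63,000 kr × 12% = 7,560 kr
  118,000 kr × 25% = 29,500 kr
  2,900 kr × 33% = 957 kr
  → 38,017 kr
  Less rehabilitation credit 27,000 kr → 11,017 kr

Minimum tax:
  Adjusted income: 183,900 kr + 13,700 kr + 43,100 kr = 240,700 kr
  Less exemption 40,000 kr → base 200,700 kr
  200,700 kr × 14% = 28,098 kr

Excess of minimum tax over standard income tax: 28,098 kr − 11,017 kr = 17,081 kr.

17,081 kr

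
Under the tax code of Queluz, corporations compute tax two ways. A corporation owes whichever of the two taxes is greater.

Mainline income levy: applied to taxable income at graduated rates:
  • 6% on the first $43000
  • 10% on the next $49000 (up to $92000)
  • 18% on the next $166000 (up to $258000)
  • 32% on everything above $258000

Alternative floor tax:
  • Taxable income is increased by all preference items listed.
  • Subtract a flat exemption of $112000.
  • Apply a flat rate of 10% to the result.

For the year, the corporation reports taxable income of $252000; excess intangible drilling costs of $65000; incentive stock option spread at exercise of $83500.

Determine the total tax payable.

$36280

Alternative floor tax:
  Adjusted income: $252000 + $65000 + $83500 = $400500
  Less exemption $112000 → base $288500
  $288500 × 10% = $28850

Mainline income levy:
  $43000 × 6% = $2580
  $49000 × 10% = $4900
  $160000 × 18% = $28800
  → $36280

$36280 > $28850, so the mainline income levy governs.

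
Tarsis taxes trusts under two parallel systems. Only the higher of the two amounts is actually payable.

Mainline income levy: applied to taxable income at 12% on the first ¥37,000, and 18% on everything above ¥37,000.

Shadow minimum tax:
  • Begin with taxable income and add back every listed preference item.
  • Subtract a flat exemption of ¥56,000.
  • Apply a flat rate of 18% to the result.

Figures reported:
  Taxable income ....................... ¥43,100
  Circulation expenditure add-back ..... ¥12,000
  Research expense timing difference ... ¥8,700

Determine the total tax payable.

¥5,538

Shadow minimum tax:
  Adjusted income: ¥43,100 + ¥12,000 + ¥8,700 = ¥63,800
  Less exemption ¥56,000 → base ¥7,800
  ¥7,800 × 18% = ¥1,404

Mainline income levy:
  ¥37,000 × 12% = ¥4,440
  ¥6,100 × 18% = ¥1,098
  → ¥5,538

¥5,538 > ¥1,404, so the mainline income levy governs.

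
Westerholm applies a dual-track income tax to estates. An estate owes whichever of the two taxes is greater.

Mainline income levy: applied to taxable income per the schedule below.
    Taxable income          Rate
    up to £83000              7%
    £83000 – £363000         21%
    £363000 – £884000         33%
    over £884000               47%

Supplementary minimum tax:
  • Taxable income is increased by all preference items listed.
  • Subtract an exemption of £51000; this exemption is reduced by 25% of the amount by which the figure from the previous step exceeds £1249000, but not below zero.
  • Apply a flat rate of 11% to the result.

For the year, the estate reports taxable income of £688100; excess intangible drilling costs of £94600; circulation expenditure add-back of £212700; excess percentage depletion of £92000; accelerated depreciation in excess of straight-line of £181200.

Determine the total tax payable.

Mainline income levy:
  £83000 × 7% = £5810
  £280000 × 21% = £58800
  £325100 × 33% = £107283
  → £171893

Supplementary minimum tax:
  Adjusted income: £688100 + £94600 + £212700 + £92000 + £181200 = £1268600
  Exemption: £51000 − 25% × (£1268600 − £1249000) = £51000 − £4900 = £46100
  Base: £1268600 − £46100 = £1222500
  £1222500 × 11% = £134475

£171893 > £134475, so the mainline income levy governs.

£171893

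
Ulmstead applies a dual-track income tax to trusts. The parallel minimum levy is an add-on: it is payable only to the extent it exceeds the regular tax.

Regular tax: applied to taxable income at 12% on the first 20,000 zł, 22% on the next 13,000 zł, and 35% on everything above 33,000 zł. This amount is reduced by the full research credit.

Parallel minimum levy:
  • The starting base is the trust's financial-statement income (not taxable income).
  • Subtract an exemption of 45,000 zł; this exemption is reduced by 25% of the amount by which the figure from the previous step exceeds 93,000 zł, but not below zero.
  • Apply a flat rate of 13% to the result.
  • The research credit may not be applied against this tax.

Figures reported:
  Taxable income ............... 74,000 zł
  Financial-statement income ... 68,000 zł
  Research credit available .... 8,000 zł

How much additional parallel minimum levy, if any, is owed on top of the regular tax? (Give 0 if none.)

0 zł

Regular tax:
  20,000 zł × 12% = 2,400 zł
  13,000 zł × 22% = 2,860 zł
  41,000 zł × 35% = 14,350 zł
  → 19,610 zł
  Less research credit 8,000 zł → 11,610 zł

Parallel minimum levy:
  Base (financial-statement income): 68,000 zł
  Exemption: 68,000 zł ≤ 93,000 zł, so full 45,000 zł applies
  Base: 68,000 zł − 45,000 zł = 23,000 zł
  23,000 zł × 13% = 2,990 zł

2,990 zł ≤ 11,610 zł, so no add-on is due.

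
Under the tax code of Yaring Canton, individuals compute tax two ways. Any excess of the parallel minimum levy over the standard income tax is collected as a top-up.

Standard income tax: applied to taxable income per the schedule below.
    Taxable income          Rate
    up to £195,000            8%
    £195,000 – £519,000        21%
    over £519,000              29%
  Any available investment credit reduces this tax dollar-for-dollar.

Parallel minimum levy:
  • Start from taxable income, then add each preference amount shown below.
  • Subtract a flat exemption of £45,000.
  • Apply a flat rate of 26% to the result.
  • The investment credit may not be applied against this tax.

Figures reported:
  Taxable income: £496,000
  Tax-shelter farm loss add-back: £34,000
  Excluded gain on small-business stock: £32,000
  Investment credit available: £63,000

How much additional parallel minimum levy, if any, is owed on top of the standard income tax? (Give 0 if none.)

£118,610

Standard income tax:
  £195,000 × 8% = £15,600
  £301,000 × 21% = £63,210
  → £78,810
  Less investment credit £63,000 → £15,810

Parallel minimum levy:
  Adjusted income: £496,000 + £34,000 + £32,000 = £562,000
  Less exemption £45,000 → base £517,000
  £517,000 × 26% = £134,420

Excess of parallel minimum levy over standard income tax: £134,420 − £15,810 = £118,610.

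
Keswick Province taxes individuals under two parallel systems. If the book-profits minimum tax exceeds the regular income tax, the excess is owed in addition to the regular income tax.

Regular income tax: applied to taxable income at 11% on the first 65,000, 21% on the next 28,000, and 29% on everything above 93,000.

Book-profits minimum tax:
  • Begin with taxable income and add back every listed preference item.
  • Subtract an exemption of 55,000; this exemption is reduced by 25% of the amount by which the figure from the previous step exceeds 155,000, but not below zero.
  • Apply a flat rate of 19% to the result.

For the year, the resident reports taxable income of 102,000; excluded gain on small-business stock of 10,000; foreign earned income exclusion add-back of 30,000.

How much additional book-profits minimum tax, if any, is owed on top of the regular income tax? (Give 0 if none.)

890

Book-profits minimum tax:
  Adjusted income: 102,000 + 10,000 + 30,000 = 142,000
  Exemption: 142,000 ≤ 155,000, so full 55,000 applies
  Base: 142,000 − 55,000 = 87,000
  87,000 × 19% = 16,530

Regular income tax:
  65,000 × 11% = 7,150
  28,000 × 21% = 5,880
  9,000 × 29% = 2,610
  → 15,640

Excess of book-profits minimum tax over regular income tax: 16,530 − 15,640 = 890.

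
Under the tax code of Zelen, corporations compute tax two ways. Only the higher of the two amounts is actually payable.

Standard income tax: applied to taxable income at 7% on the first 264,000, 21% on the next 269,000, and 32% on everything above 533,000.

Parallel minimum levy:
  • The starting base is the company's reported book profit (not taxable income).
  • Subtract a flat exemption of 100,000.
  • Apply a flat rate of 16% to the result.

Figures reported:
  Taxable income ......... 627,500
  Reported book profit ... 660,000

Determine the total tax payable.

105,210

Standard income tax:
  264,000 × 7% = 18,480
  269,000 × 21% = 56,490
  94,500 × 32% = 30,240
  → 105,210

Parallel minimum levy:
  Base (reported book profit): 660,000
  Less exemption 100,000 → base 560,000
  560,000 × 16% = 89,600

105,210 > 89,600, so the standard income tax governs.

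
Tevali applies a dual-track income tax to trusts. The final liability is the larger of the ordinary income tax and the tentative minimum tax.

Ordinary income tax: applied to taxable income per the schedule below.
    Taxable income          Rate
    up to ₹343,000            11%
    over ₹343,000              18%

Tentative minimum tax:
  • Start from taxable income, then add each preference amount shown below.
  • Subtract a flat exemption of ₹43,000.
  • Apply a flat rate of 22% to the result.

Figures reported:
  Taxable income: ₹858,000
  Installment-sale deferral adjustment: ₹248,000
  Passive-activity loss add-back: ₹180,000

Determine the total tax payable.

Ordinary income tax:
  ₹343,000 × 11% = ₹37,730
  ₹515,000 × 18% = ₹92,700
  → ₹130,430

Tentative minimum tax:
  Adjusted income: ₹858,000 + ₹248,000 + ₹180,000 = ₹1,286,000
  Less exemption ₹43,000 → base ₹1,243,000
  ₹1,243,000 × 22% = ₹273,460

₹273,460 > ₹130,430, so the tentative minimum tax is the binding amount.

₹273,460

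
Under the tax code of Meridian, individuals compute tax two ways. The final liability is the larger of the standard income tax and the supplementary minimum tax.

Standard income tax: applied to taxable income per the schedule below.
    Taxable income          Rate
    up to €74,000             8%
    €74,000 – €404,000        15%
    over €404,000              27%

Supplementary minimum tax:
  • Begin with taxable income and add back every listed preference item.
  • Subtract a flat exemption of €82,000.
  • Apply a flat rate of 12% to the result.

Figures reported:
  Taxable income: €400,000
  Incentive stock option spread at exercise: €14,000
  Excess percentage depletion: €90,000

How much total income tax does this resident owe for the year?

€54,820

Standard income tax:
  €74,000 × 8% = €5,920
  €326,000 × 15% = €48,900
  → €54,820

Supplementary minimum tax:
  Adjusted income: €400,000 + €14,000 + €90,000 = €504,000
  Less exemption €82,000 → base €422,000
  €422,000 × 12% = €50,640

€54,820 > €50,640, so the standard income tax governs.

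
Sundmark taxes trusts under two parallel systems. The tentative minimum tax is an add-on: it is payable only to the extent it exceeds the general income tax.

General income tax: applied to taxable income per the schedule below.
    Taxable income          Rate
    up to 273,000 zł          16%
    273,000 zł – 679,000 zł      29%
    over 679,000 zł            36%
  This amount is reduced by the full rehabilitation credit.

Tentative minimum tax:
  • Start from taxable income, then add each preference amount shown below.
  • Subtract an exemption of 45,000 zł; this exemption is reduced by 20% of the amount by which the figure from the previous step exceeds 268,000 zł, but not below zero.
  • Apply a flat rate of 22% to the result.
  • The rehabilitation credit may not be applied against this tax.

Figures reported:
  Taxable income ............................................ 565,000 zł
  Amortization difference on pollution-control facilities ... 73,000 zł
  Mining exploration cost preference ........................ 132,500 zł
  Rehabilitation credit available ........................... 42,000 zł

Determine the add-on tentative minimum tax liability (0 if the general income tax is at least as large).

General income tax:
  273,000 zł × 16% = 43,680 zł
  292,000 zł × 29% = 84,680 zł
  → 128,360 zł
  Less rehabilitation credit 42,000 zł → 86,360 zł

Tentative minimum tax:
  Adjusted income: 565,000 zł + 73,000 zł + 132,500 zł = 770,500 zł
  Exemption: 20% × (770,500 zł − 268,000 zł) = 100,500 zł ≥ 45,000 zł, so the exemption is fully phased out
  Base: 770,500 zł − 0 zł = 770,500 zł
  770,500 zł × 22% = 169,510 zł

Excess of tentative minimum tax over general income tax: 169,510 zł − 86,360 zł = 83,150 zł.

83,150 zł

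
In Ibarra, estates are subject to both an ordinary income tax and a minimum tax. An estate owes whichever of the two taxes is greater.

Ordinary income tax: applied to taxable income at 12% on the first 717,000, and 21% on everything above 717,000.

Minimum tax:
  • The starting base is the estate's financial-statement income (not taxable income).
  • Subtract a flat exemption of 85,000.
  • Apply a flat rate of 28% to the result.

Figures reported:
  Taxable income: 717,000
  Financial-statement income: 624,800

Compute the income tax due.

151,144

Ordinary income tax:
  717,000 × 12% = 86,040

Minimum tax:
  Base (financial-statement income): 624,800
  Less exemption 85,000 → base 539,800
  539,800 × 28% = 151,144

151,144 > 86,040, so the minimum tax is the binding amount.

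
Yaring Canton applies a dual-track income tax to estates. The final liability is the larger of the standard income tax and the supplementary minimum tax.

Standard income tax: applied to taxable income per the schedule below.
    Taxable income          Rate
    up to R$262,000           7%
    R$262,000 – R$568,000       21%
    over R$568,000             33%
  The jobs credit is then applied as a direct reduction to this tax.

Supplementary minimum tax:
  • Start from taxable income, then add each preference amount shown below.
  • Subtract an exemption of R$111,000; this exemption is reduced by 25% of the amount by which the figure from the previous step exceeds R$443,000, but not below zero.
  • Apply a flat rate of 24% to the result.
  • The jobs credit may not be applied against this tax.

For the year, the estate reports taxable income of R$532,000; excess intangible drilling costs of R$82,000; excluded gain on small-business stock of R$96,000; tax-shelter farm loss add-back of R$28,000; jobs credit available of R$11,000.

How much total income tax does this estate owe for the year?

Supplementary minimum tax:
  Adjusted income: R$532,000 + R$82,000 + R$96,000 + R$28,000 = R$738,000
  Exemption: R$111,000 − 25% × (R$738,000 − R$443,000) = R$111,000 − R$73,750 = R$37,250
  Base: R$738,000 − R$37,250 = R$700,750
  R$700,750 × 24% = R$168,180

Standard income tax:
  R$262,000 × 7% = R$18,340
  R$270,000 × 21% = R$56,700
  → R$75,040
  Less jobs credit R$11,000 → R$64,040

R$168,180 > R$64,040, so the supplementary minimum tax is the binding amount.

R$168,180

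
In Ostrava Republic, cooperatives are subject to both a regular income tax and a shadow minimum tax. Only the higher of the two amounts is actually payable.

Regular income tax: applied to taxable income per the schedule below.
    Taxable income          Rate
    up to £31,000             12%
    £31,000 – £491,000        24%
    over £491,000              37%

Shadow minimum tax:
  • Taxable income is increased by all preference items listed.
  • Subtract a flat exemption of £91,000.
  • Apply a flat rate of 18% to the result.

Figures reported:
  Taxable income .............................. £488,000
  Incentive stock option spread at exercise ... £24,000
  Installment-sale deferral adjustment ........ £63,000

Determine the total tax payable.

Regular income tax:
  £31,000 × 12% = £3,720
  £457,000 × 24% = £109,680
  → £113,400

Shadow minimum tax:
  Adjusted income: £488,000 + £24,000 + £63,000 = £575,000
  Less exemption £91,000 → base £484,000
  £484,000 × 18% = £87,120

£113,400 > £87,120, so the regular income tax governs.

£113,400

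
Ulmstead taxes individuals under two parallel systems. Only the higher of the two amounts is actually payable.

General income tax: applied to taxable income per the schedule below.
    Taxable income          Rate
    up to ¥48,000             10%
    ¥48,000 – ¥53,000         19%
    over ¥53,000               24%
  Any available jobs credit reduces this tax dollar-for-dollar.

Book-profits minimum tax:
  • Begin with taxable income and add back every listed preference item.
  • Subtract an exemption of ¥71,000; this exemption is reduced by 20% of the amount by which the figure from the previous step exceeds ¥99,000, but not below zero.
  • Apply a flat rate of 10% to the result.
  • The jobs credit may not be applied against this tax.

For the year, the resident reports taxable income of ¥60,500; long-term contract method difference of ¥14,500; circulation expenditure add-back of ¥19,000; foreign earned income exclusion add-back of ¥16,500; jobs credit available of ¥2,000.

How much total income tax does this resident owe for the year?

Book-profits minimum tax:
  Adjusted income: ¥60,500 + ¥14,500 + ¥19,000 + ¥16,500 = ¥110,500
  Exemption: ¥71,000 − 20% × (¥110,500 − ¥99,000) = ¥71,000 − ¥2,300 = ¥68,700
  Base: ¥110,500 − ¥68,700 = ¥41,800
  ¥41,800 × 10% = ¥4,180

General income tax:
  ¥48,000 × 10% = ¥4,800
  ¥5,000 × 19% = ¥950
  ¥7,500 × 24% = ¥1,800
  → ¥7,550
  Less jobs credit ¥2,000 → ¥5,550

¥5,550 > ¥4,180, so the general income tax governs.

¥5,550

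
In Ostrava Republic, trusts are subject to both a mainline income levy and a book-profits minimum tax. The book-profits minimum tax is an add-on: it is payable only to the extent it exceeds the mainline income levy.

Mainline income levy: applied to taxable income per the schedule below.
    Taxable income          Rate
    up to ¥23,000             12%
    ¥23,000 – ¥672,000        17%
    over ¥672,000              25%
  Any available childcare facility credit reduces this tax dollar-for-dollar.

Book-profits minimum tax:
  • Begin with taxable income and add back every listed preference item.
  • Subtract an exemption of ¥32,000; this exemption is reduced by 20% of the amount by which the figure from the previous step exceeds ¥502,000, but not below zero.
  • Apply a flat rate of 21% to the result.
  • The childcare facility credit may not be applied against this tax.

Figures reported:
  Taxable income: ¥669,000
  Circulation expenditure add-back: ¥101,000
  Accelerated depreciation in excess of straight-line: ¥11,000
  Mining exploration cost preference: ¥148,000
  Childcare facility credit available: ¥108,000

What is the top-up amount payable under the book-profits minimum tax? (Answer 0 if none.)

¥190,510

Book-profits minimum tax:
  Adjusted income: ¥669,000 + ¥101,000 + ¥11,000 + ¥148,000 = ¥929,000
  Exemption: 20% × (¥929,000 − ¥502,000) = ¥85,400 ≥ ¥32,000, so the exemption is fully phased out
  Base: ¥929,000 − ¥0 = ¥929,000
  ¥929,000 × 21% = ¥195,090

Mainline income levy:
  ¥23,000 × 12% = ¥2,760
  ¥646,000 × 17% = ¥109,820
  → ¥112,580
  Less childcare facility credit ¥108,000 → ¥4,580

Excess of book-profits minimum tax over mainline income levy: ¥195,090 − ¥4,580 = ¥190,510.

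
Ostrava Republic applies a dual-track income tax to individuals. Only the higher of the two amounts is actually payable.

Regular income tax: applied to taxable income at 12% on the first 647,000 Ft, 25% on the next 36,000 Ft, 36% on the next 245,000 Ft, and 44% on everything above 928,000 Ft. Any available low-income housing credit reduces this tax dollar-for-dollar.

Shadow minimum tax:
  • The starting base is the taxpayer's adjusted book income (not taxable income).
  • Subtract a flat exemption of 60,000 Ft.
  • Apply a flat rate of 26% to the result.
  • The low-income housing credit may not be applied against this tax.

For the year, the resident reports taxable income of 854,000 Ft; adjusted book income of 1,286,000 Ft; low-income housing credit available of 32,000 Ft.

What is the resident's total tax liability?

Regular income tax:
  647,000 Ft × 12% = 77,640 Ft
  36,000 Ft × 25% = 9,000 Ft
  171,000 Ft × 36% = 61,560 Ft
  → 148,200 Ft
  Less low-income housing credit 32,000 Ft → 116,200 Ft

Shadow minimum tax:
  Base (adjusted book income): 1,286,000 Ft
  Less exemption 60,000 Ft → base 1,226,000 Ft
  1,226,000 Ft × 26% = 318,760 Ft

318,760 Ft > 116,200 Ft, so the shadow minimum tax is the binding amount.

318,760 Ft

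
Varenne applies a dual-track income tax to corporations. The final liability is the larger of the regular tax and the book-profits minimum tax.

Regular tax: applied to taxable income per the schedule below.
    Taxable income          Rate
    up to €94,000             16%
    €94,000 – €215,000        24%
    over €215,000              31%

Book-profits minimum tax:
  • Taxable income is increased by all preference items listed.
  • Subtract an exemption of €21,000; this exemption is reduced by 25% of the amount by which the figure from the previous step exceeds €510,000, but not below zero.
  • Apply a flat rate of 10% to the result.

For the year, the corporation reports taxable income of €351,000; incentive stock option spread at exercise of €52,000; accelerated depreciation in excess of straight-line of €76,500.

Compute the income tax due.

€86,240

Book-profits minimum tax:
  Adjusted income: €351,000 + €52,000 + €76,500 = €479,500
  Exemption: €479,500 ≤ €510,000, so full €21,000 applies
  Base: €479,500 − €21,000 = €458,500
  €458,500 × 10% = €45,850

Regular tax:
  €94,000 × 16% = €15,040
  €121,000 × 24% = €29,040
  €136,000 × 31% = €42,160
  → €86,240

€86,240 > €45,850, so the regular tax governs.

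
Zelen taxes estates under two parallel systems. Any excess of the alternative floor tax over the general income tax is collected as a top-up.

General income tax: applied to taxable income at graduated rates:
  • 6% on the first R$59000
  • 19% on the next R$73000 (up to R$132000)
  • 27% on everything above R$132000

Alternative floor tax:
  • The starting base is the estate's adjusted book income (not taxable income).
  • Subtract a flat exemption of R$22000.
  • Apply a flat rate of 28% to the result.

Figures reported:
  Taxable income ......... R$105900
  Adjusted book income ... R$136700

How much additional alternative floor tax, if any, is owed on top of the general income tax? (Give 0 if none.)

General income tax:
  R$59000 × 6% = R$3540
  R$46900 × 19% = R$8911
  → R$12451

Alternative floor tax:
  Base (adjusted book income): R$136700
  Less exemption R$22000 → base R$114700
  R$114700 × 28% = R$32116

Excess of alternative floor tax over general income tax: R$32116 − R$12451 = R$19665.

R$19665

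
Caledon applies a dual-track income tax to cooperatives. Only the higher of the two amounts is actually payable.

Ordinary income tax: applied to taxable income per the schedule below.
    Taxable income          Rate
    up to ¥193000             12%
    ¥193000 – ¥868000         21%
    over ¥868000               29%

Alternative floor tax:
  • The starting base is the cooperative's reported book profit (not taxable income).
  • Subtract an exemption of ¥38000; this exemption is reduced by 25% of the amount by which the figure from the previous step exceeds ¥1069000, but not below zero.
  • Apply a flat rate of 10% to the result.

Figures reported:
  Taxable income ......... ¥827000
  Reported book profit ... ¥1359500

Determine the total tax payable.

Ordinary income tax:
  ¥193000 × 12% = ¥23160
  ¥634000 × 21% = ¥133140
  → ¥156300

Alternative floor tax:
  Base (reported book profit): ¥1359500
  Exemption: 25% × (¥1359500 − ¥1069000) = ¥72625 ≥ ¥38000, so the exemption is fully phased out
  Base: ¥1359500 − ¥0 = ¥1359500
  ¥1359500 × 10% = ¥135950

¥156300 > ¥135950, so the ordinary income tax governs.

¥156300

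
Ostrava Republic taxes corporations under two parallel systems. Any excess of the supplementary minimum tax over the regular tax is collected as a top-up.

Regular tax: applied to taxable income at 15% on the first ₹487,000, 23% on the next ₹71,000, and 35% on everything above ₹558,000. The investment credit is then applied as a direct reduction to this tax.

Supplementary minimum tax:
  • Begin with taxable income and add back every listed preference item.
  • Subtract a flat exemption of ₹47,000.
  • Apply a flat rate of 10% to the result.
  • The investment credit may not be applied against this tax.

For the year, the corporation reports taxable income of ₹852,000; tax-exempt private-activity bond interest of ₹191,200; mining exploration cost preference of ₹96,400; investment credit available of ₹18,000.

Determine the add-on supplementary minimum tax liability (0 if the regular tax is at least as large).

₹0

Regular tax:
  ₹487,000 × 15% = ₹73,050
  ₹71,000 × 23% = ₹16,330
  ₹294,000 × 35% = ₹102,900
  → ₹192,280
  Less investment credit ₹18,000 → ₹174,280

Supplementary minimum tax:
  Adjusted income: ₹852,000 + ₹191,200 + ₹96,400 = ₹1,139,600
  Less exemption ₹47,000 → base ₹1,092,600
  ₹1,092,600 × 10% = ₹109,260

₹109,260 ≤ ₹174,280, so no add-on is due.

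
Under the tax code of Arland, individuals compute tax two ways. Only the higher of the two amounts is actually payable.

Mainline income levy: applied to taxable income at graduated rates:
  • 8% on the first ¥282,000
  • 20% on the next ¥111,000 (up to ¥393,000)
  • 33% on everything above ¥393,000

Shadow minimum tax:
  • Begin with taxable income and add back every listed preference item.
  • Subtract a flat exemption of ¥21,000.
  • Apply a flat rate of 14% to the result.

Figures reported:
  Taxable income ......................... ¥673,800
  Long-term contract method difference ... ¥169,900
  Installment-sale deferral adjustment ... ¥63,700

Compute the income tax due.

Shadow minimum tax:
  Adjusted income: ¥673,800 + ¥169,900 + ¥63,700 = ¥907,400
  Less exemption ¥21,000 → base ¥886,400
  ¥886,400 × 14% = ¥124,096

Mainline income levy:
  ¥282,000 × 8% = ¥22,560
  ¥111,000 × 20% = ¥22,200
  ¥280,800 × 33% = ¥92,664
  → ¥137,424

¥137,424 > ¥124,096, so the mainline income levy governs.

¥137,424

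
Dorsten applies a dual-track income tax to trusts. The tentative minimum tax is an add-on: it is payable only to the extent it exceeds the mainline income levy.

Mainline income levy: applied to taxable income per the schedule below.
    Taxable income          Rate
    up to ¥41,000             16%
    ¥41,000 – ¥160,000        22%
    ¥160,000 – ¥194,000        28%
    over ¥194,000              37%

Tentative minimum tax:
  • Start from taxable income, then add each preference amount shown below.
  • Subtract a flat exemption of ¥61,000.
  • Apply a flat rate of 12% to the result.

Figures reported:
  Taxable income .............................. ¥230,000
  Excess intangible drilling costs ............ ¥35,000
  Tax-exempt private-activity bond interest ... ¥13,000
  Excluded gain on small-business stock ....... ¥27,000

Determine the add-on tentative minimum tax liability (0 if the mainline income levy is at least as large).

Mainline income levy:
  ¥41,000 × 16% = ¥6,560
  ¥119,000 × 22% = ¥26,180
  ¥34,000 × 28% = ¥9,520
  ¥36,000 × 37% = ¥13,320
  → ¥55,580

Tentative minimum tax:
  Adjusted income: ¥230,000 + ¥35,000 + ¥13,000 + ¥27,000 = ¥305,000
  Less exemption ¥61,000 → base ¥244,000
  ¥244,000 × 12% = ¥29,280

¥29,280 ≤ ¥55,580, so no add-on is due.

¥0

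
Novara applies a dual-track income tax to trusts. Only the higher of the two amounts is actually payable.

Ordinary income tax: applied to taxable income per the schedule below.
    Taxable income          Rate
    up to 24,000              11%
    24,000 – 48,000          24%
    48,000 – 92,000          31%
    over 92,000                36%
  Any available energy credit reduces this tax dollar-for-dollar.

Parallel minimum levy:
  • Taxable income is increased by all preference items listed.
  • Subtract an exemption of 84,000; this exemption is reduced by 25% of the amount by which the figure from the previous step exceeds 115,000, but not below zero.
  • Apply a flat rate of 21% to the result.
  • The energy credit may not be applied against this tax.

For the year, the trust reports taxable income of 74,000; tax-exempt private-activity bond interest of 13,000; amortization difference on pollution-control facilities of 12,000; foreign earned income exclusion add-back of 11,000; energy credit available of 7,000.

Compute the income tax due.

Ordinary income tax:
  24,000 × 11% = 2,640
  24,000 × 24% = 5,760
  26,000 × 31% = 8,060
  → 16,460
  Less energy credit 7,000 → 9,460

Parallel minimum levy:
  Adjusted income: 74,000 + 13,000 + 12,000 + 11,000 = 110,000
  Exemption: 110,000 ≤ 115,000, so full 84,000 applies
  Base: 110,000 − 84,000 = 26,000
  26,000 × 21% = 5,460

9,460 > 5,460, so the ordinary income tax governs.

9,460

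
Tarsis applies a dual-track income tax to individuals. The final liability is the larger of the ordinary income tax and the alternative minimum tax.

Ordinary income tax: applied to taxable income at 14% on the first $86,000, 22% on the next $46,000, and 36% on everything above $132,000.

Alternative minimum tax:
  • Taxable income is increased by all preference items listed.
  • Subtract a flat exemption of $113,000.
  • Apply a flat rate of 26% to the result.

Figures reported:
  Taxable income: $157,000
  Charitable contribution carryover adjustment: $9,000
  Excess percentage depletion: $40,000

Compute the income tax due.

$31,160

Alternative minimum tax:
  Adjusted income: $157,000 + $9,000 + $40,000 = $206,000
  Less exemption $113,000 → base $93,000
  $93,000 × 26% = $24,180

Ordinary income tax:
  $86,000 × 14% = $12,040
  $46,000 × 22% = $10,120
  $25,000 × 36% = $9,000
  → $31,160

$31,160 > $24,180, so the ordinary income tax governs.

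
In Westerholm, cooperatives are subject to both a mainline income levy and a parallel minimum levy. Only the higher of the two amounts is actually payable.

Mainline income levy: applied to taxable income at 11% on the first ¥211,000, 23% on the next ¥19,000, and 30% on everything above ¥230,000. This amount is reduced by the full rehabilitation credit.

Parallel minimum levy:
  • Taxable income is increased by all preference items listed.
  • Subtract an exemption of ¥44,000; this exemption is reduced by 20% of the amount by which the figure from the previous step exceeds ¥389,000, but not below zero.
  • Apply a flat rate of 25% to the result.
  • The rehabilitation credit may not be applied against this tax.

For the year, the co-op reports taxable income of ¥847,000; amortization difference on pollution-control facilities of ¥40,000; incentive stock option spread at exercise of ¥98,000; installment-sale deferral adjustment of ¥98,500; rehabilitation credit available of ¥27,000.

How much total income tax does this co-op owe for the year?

Parallel minimum levy:
  Adjusted income: ¥847,000 + ¥40,000 + ¥98,000 + ¥98,500 = ¥1,083,500
  Exemption: 20% × (¥1,083,500 − ¥389,000) = ¥138,900 ≥ ¥44,000, so the exemption is fully phased out
  Base: ¥1,083,500 − ¥0 = ¥1,083,500
  ¥1,083,500 × 25% = ¥270,875

Mainline income levy:
  ¥211,000 × 11% = ¥23,210
  ¥19,000 × 23% = ¥4,370
  ¥617,000 × 30% = ¥185,100
  → ¥212,680
  Less rehabilitation credit ¥27,000 → ¥185,680

¥270,875 > ¥185,680, so the parallel minimum levy is the binding amount.

¥270,875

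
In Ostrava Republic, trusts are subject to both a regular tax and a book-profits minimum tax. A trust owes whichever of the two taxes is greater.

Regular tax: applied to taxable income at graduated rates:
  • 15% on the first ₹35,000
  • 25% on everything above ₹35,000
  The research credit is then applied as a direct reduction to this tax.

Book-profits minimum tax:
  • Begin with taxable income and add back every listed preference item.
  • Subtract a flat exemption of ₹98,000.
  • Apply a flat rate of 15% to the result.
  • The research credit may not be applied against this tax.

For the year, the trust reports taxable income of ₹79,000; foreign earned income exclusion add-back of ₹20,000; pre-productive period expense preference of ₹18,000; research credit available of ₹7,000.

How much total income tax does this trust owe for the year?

₹9,250

Regular tax:
  ₹35,000 × 15% = ₹5,250
  ₹44,000 × 25% = ₹11,000
  → ₹16,250
  Less research credit ₹7,000 → ₹9,250

Book-profits minimum tax:
  Adjusted income: ₹79,000 + ₹20,000 + ₹18,000 = ₹117,000
  Less exemption ₹98,000 → base ₹19,000
  ₹19,000 × 15% = ₹2,850

₹9,250 > ₹2,850, so the regular tax governs.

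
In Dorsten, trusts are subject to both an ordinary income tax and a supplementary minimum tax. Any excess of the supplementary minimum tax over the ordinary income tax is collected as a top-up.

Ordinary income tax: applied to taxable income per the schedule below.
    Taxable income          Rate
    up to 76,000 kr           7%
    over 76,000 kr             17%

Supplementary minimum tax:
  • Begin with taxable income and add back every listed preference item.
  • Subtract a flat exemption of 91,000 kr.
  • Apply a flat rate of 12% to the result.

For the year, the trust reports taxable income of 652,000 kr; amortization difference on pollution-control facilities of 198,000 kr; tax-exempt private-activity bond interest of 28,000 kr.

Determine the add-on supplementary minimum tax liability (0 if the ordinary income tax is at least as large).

0 kr

Ordinary income tax:
  76,000 kr × 7% = 5,320 kr
  576,000 kr × 17% = 97,920 kr
  → 103,240 kr

Supplementary minimum tax:
  Adjusted income: 652,000 kr + 198,000 kr + 28,000 kr = 878,000 kr
  Less exemption 91,000 kr → base 787,000 kr
  787,000 kr × 12% = 94,440 kr

94,440 kr ≤ 103,240 kr, so no add-on is due.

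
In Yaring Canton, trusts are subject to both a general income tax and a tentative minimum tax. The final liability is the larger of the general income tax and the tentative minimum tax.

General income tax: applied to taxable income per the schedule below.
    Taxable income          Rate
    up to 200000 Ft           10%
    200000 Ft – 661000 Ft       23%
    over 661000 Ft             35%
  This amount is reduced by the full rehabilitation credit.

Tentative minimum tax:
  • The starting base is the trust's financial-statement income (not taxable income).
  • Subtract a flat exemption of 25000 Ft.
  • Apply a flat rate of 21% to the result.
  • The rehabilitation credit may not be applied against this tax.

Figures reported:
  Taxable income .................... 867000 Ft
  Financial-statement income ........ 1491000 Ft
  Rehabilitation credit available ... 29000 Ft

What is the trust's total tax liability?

307860 Ft

Tentative minimum tax:
  Base (financial-statement income): 1491000 Ft
  Less exemption 25000 Ft → base 1466000 Ft
  1466000 Ft × 21% = 307860 Ft

General income tax:
  200000 Ft × 10% = 20000 Ft
  461000 Ft × 23% = 106030 Ft
  206000 Ft × 35% = 72100 Ft
  → 198130 Ft
  Less rehabilitation credit 29000 Ft → 169130 Ft

307860 Ft > 169130 Ft, so the tentative minimum tax is the binding amount.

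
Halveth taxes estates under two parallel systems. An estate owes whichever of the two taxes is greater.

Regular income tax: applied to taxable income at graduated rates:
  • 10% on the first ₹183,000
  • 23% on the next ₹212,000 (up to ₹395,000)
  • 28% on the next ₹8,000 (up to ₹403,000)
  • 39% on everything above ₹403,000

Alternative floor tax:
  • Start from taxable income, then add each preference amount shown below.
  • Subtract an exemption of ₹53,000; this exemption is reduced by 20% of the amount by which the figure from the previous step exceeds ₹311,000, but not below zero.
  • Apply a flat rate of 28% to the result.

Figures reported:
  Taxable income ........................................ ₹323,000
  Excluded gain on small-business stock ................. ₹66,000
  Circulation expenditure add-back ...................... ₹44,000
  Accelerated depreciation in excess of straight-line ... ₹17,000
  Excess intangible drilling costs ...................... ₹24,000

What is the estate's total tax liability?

₹127,008

Alternative floor tax:
  Adjusted income: ₹323,000 + ₹66,000 + ₹44,000 + ₹17,000 + ₹24,000 = ₹474,000
  Exemption: ₹53,000 − 20% × (₹474,000 − ₹311,000) = ₹53,000 − ₹32,600 = ₹20,400
  Base: ₹474,000 − ₹20,400 = ₹453,600
  ₹453,600 × 28% = ₹127,008

Regular income tax:
  ₹183,000 × 10% = ₹18,300
  ₹140,000 × 23% = ₹32,200
  → ₹50,500

₹127,008 > ₹50,500, so the alternative floor tax is the binding amount.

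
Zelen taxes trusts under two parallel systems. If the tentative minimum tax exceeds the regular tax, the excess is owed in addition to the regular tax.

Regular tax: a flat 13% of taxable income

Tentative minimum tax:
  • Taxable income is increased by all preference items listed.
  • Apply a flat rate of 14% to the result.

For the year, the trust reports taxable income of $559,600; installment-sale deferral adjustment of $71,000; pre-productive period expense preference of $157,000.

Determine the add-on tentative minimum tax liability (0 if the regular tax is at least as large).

$37,516

Regular tax:
  $559,600 × 13% = $72,748

Tentative minimum tax:
  Adjusted income: $559,600 + $71,000 + $157,000 = $787,600
  $787,600 × 14% = $110,264

Excess of tentative minimum tax over regular tax: $110,264 − $72,748 = $37,516.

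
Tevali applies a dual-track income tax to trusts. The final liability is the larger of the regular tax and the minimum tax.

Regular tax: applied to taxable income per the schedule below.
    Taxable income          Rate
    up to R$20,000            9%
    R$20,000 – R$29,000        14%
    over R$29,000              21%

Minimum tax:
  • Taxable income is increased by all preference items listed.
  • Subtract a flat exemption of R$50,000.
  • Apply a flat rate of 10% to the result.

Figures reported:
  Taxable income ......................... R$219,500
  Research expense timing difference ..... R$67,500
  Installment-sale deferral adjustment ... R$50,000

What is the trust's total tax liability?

R$43,065

Regular tax:
  R$20,000 × 9% = R$1,800
  R$9,000 × 14% = R$1,260
  R$190,500 × 21% = R$40,005
  → R$43,065

Minimum tax:
  Adjusted income: R$219,500 + R$67,500 + R$50,000 = R$337,000
  Less exemption R$50,000 → base R$287,000
  R$287,000 × 10% = R$28,700

R$43,065 > R$28,700, so the regular tax governs.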